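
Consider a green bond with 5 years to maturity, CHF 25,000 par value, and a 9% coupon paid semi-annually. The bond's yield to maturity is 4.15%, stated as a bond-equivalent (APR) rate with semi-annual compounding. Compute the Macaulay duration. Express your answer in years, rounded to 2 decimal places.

Periodic yield y = 0.02075. Discount each cash flow and weight by its period:
  t   CF        PV=CF/(1+0.02075)^t    t·PV
  1     1,125.00     1,102.1308     1,102.1308
  2     1,125.00     1,079.7265     2,159.4529
  3     1,125.00     1,057.7776     3,173.3327
  4     1,125.00     1,036.2749     4,145.0995
  5     1,125.00     1,015.2093     5,076.0464
  6     1,125.00       994.5719     5,967.4315
  7     1,125.00       974.3541     6,820.4785
  8     1,125.00       954.5472     7,636.3777
  9     1,125.00       935.1430     8,416.2870
  10   26,125.00    21,274.6495   212,746.4947
  Σ                 30,424.3846   257,243.1316
Price P = Σ PV = 30,424.3846.
Macaulay duration = Σ(t·PV) / P = 257,243.1316 / 30,424.3846 = 8.45516 half-year periods.
In years: 8.45516 / 2 = 4.22758 years.

4.23 years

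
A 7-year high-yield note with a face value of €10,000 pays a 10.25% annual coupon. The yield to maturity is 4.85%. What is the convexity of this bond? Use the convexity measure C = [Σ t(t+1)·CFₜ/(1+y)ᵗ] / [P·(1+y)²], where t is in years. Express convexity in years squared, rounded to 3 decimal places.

With y = 0.0485:
  t   CF        PV=CF/(1+0.0485)^t    t·PV        t(t+1)·PV
  1     1,025.00       977.5870       977.5870       1,955.1741
  2     1,025.00       932.3672     1,864.7344       5,594.2033
  3     1,025.00       889.2391     2,667.7174      10,670.8695
  4     1,025.00       848.1060     3,392.4239      16,962.1196
  5     1,025.00       808.8755     4,044.3776      24,266.2656
  6     1,025.00       771.4597     4,628.7583      32,401.3083
  7    11,025.00     7,914.0639    55,398.4476     443,187.5804
  Σ                 13,141.6985    72,974.0462     535,037.5208
P = 13,141.6985.
Convexity = Σ t(t+1)·PV / [P·(1+y)²] = 535,037.5208 / (13,141.6985 × 1.099352) = 37.03359.

37.034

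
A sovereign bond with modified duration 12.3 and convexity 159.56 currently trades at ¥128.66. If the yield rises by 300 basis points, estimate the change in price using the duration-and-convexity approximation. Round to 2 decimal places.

-¥38.24

Duration effect: -D_mod·Δy = -12.3 × (+0.03) = -0.369000
Convexity effect: ½·C·(Δy)² = 0.5 × 159.56 × (0.03)² = +0.0718020
ΔP/P ≈ -0.369000 + 0.0718020 = -0.297198
ΔP ≈ 128.66 × (-0.297198) = -38.23749468.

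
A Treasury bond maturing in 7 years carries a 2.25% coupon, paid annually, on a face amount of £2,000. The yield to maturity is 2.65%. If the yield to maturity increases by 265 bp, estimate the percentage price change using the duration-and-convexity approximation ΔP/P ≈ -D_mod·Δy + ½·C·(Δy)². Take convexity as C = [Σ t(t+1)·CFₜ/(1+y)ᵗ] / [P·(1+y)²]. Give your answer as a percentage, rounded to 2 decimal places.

-15.20%

With y = 0.0265:
  t   CF        PV=CF/(1+0.0265)^t    t·PV        t(t+1)·PV
  1        45.00        43.8383        43.8383          87.6766
  2        45.00        42.7066        85.4131         256.2394
  3        45.00        41.6041       124.8122         499.2486
  4        45.00        40.5300       162.1200         810.6002
  5        45.00        39.4837       197.4185       1,184.5107
  6        45.00        38.4644       230.7863       1,615.5042
  7     2,045.00     1,702.8666    11,920.0664      95,360.5316
  Σ                  1,949.4936    12,764.4548      99,814.3113
P = 1,949.4936; D_Mac = 6.54757 yrs; D_mod = 6.37854 yrs; C = 48.59069.
Duration effect: -6.37854 × (+0.0265) = -0.169031
Convexity effect: 0.5 × 48.59069 × (0.0265)² = +0.0170614
ΔP/P ≈ -0.169031 + 0.0170614 = -0.151970 = -15.1970%.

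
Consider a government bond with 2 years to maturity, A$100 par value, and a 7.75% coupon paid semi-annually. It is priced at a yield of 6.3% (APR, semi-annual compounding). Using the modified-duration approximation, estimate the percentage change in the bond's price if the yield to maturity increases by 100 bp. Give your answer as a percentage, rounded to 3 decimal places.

-1.835%

Periodic yield y = 0.0315. Modified duration first:
  t   CF        PV=CF/(1+0.0315)^t    t·PV
  1        3.875         3.7567         3.7567
  2        3.875         3.6419         7.2839
  3        3.875         3.5307        10.5922
  4      103.875        91.7559       367.0237
  Σ                    102.6853       388.6564
P = 102.6853; D_Mac = 3.78493 half-year periods = 1.89246 yrs; D_mod = 1.89246/(1+0.0315) = 1.83467 yrs.
ΔP/P ≈ -D_mod · Δy = -1.83467 × (+0.01) = -0.018347 = -1.8347%.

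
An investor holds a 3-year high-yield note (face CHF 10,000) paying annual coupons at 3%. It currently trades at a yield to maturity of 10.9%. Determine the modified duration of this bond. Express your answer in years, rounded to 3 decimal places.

2.617 years

Periodic yield y = 0.109. First find Macaulay duration:
  t   CF        PV=CF/(1+0.109)^t    t·PV
  1       300.00       270.5140       270.5140
  2       300.00       243.9260       487.8521
  3    10,300.00     7,551.6627    22,654.9882
  Σ                  8,066.1028    23,413.3543
P = 8,066.1028; Macaulay duration = 23,413.3543 / 8,066.1028 = 2.90268 years.
Modified duration = D_Mac / (1 + y) = 2.90268 / 1.109 = 2.61739 years.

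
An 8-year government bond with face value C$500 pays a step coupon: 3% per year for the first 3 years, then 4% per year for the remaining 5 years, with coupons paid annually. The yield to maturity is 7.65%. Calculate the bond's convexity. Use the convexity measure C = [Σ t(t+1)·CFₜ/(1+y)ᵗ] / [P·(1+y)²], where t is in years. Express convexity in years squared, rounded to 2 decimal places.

51.97

With y = 0.0765:
  t   CF        PV=CF/(1+0.0765)^t    t·PV        t(t+1)·PV
  1        15.00        13.9340        13.9340          27.8681
  2        15.00        12.9438        25.8877          77.6630
  3        15.00        12.0240        36.0720         144.2881
  4        20.00        14.8927        59.5709         297.8543
  5        20.00        13.8344        69.1719         415.0315
  6        20.00        12.8513        77.1076         539.7530
  7        20.00        11.9380        83.5660         668.5283
  8       520.00       288.3308     2,306.6466      20,759.8192
  Σ                    380.7491     2,671.9567      22,930.8055
P = 380.7491.
Convexity = Σ t(t+1)·PV / [P·(1+y)²] = 22,930.8055 / (380.7491 × 1.158852) = 51.96996.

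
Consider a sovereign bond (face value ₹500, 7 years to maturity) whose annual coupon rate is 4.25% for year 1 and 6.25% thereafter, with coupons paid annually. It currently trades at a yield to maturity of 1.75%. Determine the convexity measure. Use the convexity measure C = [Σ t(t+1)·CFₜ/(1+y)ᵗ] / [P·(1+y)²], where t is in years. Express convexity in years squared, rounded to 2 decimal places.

With y = 0.0175:
  t   CF        PV=CF/(1+0.0175)^t    t·PV        t(t+1)·PV
  1        21.25        20.8845        20.8845          41.7690
  2        31.25        30.1843        60.3686         181.1058
  3        31.25        29.6652        88.9955         355.9820
  4        31.25        29.1550       116.6198         583.0991
  5        31.25        28.6535       143.2676         859.6055
  6        31.25        28.1607       168.9642       1,182.7496
  7       531.25       470.4983     3,293.4878      26,347.9023
  Σ                    637.2014     3,892.5880      29,552.2133
P = 637.2014.
Convexity = Σ t(t+1)·PV / [P·(1+y)²] = 29,552.2133 / (637.2014 × 1.035306) = 44.79654.

44.80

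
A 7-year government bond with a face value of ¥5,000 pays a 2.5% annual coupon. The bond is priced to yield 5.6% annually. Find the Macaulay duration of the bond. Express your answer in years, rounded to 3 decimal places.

Periodic yield y = 0.056. Discount each cash flow and weight by its year:
  t   CF        PV=CF/(1+0.056)^t    t·PV
  1       125.00       118.3712       118.3712
  2       125.00       112.0940       224.1879
  3       125.00       106.1496       318.4487
  4       125.00       100.5204       402.0817
  5       125.00        95.1898       475.9490
  6       125.00        90.1419       540.8511
  7     5,125.00     3,499.8259    24,498.7814
  Σ                  4,122.2927    26,578.6711
Price P = Σ PV = 4,122.2927.
Macaulay duration = Σ(t·PV) / P = 26,578.6711 / 4,122.2927 = 6.44755 years.

6.448 years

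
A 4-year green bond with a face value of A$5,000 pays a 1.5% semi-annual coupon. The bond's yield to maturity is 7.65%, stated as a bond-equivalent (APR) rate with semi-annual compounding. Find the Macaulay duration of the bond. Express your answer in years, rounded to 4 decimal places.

Periodic yield y = 0.03825. Discount each cash flow and weight by its period:
  t   CF        PV=CF/(1+0.03825)^t    t·PV
  1        37.50        36.1185        36.1185
  2        37.50        34.7878        69.5757
  3        37.50        33.5062       100.5187
  4        37.50        32.2718       129.0873
  5        37.50        31.0829       155.4145
  6        37.50        29.9378       179.6267
  7        37.50        28.8348       201.8439
  8     5,037.50     3,730.7791    29,846.2332
  Σ                  3,957.3190    30,718.4184
Price P = Σ PV = 3,957.3190.
Macaulay duration = Σ(t·PV) / P = 30,718.4184 / 3,957.3190 = 7.76243 half-year periods.
In years: 7.76243 / 2 = 3.88122 years.

3.8812 years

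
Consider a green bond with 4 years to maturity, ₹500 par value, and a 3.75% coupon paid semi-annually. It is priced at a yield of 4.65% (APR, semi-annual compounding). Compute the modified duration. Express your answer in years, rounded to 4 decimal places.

3.6614 years

Periodic yield y = 0.02325. First find Macaulay duration:
  t   CF        PV=CF/(1+0.02325)^t    t·PV
  1        9.375         9.1620         9.1620
  2        9.375         8.9538        17.9076
  3        9.375         8.7504        26.2511
  4        9.375         8.5515        34.2062
  5        9.375         8.3572        41.7862
  6        9.375         8.1673        49.0041
  7        9.375         7.9818        55.8724
  8      509.375       423.8221     3,390.5768
  Σ                    483.7461     3,624.7662
P = 483.7461; Macaulay duration = 3,624.7662 / 483.7461 = 7.49312 half-year periods = 3.74656 years.
Modified duration = D_Mac / (1 + y) = 3.74656 / 1.02325 = 3.66143 years.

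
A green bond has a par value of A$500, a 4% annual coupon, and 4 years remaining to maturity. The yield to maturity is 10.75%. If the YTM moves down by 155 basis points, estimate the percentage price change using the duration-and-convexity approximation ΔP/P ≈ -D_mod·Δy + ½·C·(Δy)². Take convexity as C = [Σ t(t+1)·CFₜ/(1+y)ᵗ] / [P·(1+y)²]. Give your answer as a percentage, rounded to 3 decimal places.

+5.418%

With y = 0.1075:
  t   CF        PV=CF/(1+0.1075)^t    t·PV        t(t+1)·PV
  1        20.00        18.0587        18.0587          36.1174
  2        20.00        16.3058        32.6116          97.8349
  3        20.00        14.7231        44.1693         176.6770
  4       520.00       345.6435     1,382.5740       6,912.8702
  Σ                    394.7311     1,477.4136       7,223.4994
P = 394.7311; D_Mac = 3.74284 yrs; D_mod = 3.37954 yrs; C = 14.91966.
Duration effect: -3.37954 × (-0.0155) = +0.052383
Convexity effect: 0.5 × 14.91966 × (-0.0155)² = +0.0017922
ΔP/P ≈ +0.052383 + 0.0017922 = +0.054175 = +5.4175%.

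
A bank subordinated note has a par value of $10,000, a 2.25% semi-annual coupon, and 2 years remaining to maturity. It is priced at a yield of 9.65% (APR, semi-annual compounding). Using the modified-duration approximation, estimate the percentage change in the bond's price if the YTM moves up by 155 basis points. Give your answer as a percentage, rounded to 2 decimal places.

-2.90%

Periodic yield y = 0.04825. Modified duration first:
  t   CF        PV=CF/(1+0.04825)^t    t·PV
  1       112.50       107.3217       107.3217
  2       112.50       102.3818       204.7636
  3       112.50        97.6693       293.0078
  4    10,112.50     8,375.2745    33,501.0980
  Σ                  8,682.6473    34,106.1912
P = 8,682.6473; D_Mac = 3.92809 half-year periods = 1.96404 yrs; D_mod = 1.96404/(1+0.04825) = 1.87364 yrs.
ΔP/P ≈ -D_mod · Δy = -1.87364 × (+0.0155) = -0.029041 = -2.9041%.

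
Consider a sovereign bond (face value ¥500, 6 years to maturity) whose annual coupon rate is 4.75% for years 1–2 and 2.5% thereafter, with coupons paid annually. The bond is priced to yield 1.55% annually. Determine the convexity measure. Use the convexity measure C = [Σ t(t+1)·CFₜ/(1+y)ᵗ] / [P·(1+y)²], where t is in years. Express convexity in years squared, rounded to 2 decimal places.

36.28

With y = 0.0155:
  t   CF        PV=CF/(1+0.0155)^t    t·PV        t(t+1)·PV
  1        23.75        23.3875        23.3875          46.7750
  2        23.75        23.0305        46.0610         138.1831
  3        12.50        11.9363        35.8089         143.2358
  4        12.50        11.7541        47.0165         235.0825
  5        12.50        11.5747        57.8736         347.2415
  6       512.50       467.3199     2,803.9196      19,627.4371
  Σ                    549.0031     3,014.0671      20,537.9550
P = 549.0031.
Convexity = Σ t(t+1)·PV / [P·(1+y)²] = 20,537.9550 / (549.0031 × 1.031240) = 36.27626.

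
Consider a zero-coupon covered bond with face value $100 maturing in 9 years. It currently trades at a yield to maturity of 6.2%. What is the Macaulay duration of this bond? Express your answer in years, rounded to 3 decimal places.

9.000 years

A zero-coupon bond has a single cash flow at maturity, so its Macaulay duration equals its maturity: 9 years.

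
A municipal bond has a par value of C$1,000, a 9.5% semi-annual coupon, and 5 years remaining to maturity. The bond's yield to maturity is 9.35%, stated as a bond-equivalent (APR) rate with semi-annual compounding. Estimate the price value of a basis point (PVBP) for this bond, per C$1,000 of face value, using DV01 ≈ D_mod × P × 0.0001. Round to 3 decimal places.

C$0.394

Periodic yield y = 0.04675.
  t   CF        PV=CF/(1+0.04675)^t    t·PV
  1        47.50        45.3786        45.3786
  2        47.50        43.3519        86.7037
  3        47.50        41.4157       124.2470
  4        47.50        39.5660       158.2638
  5        47.50        37.7989       188.9943
  6        47.50        36.1107       216.6641
  7        47.50        34.4979       241.4854
  8        47.50        32.9572       263.6573
  9        47.50        31.4852       283.3671
  10    1,047.50       663.3219     6,633.2190
  Σ                  1,005.8838     8,241.9804
P = 1,005.8838; D_Mac = 8.19377 half-year periods = 4.09688 yrs; D_mod = 3.91391 yrs.
DV01 ≈ 3.91391 × 1,005.8838 × 0.0001 = 0.393694.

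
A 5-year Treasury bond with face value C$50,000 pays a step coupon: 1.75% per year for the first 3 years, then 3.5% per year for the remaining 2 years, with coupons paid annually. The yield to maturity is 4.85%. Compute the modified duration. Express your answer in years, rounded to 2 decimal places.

Periodic yield y = 0.0485. First find Macaulay duration:
  t   CF        PV=CF/(1+0.0485)^t    t·PV
  1       875.00       834.5255       834.5255
  2       875.00       795.9232     1,591.8465
  3       875.00       759.1066     2,277.3197
  4     1,750.00     1,447.9858     5,791.9433
  5    51,750.00    40,838.3494   204,191.7468
  Σ                 44,675.8905   214,687.3818
P = 44,675.8905; Macaulay duration = 214,687.3818 / 44,675.8905 = 4.80544 years.
Modified duration = D_Mac / (1 + y) = 4.80544 / 1.0485 = 4.58316 years.

4.58 years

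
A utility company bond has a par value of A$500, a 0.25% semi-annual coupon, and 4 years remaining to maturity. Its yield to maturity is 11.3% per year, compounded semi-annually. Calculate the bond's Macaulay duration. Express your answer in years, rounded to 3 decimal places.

Periodic yield y = 0.0565. Discount each cash flow and weight by its period:
  t   CF        PV=CF/(1+0.0565)^t    t·PV
  1        0.625         0.5916         0.5916
  2        0.625         0.5599         1.1199
  3        0.625         0.5300         1.5900
  4        0.625         0.5017         2.0066
  5        0.625         0.4748         2.3741
  6        0.625         0.4494         2.6966
  7        0.625         0.4254         2.9778
  8      500.625       322.5199     2,580.1592
  Σ                    326.0527     2,593.5158
Price P = Σ PV = 326.0527.
Macaulay duration = Σ(t·PV) / P = 2,593.5158 / 326.0527 = 7.95428 half-year periods.
In years: 7.95428 / 2 = 3.97714 years.

3.977 years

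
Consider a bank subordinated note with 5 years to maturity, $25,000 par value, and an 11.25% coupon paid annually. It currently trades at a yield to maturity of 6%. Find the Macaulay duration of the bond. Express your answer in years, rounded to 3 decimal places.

4.179 years

Periodic yield y = 0.06. Discount each cash flow and weight by its year:
  t   CF        PV=CF/(1+0.06)^t    t·PV
  1     2,812.50     2,653.3019     2,653.3019
  2     2,812.50     2,503.1150     5,006.2300
  3     2,812.50     2,361.4292     7,084.2877
  4     2,812.50     2,227.7634     8,911.0537
  5    27,812.50    20,783.1179   103,915.5897
  Σ                 30,528.7275   127,570.4629
Price P = Σ PV = 30,528.7275.
Macaulay duration = Σ(t·PV) / P = 127,570.4629 / 30,528.7275 = 4.17870 years.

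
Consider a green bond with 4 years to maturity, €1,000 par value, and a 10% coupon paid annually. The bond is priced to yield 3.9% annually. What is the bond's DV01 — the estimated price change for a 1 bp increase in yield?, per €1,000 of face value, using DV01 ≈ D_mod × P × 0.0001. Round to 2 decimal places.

Periodic yield y = 0.039.
  t   CF        PV=CF/(1+0.039)^t    t·PV
  1       100.00        96.2464        96.2464
  2       100.00        92.6337       185.2674
  3       100.00        89.1566       267.4697
  4     1,100.00       943.9098     3,775.6392
  Σ                  1,221.9464     4,324.6227
P = 1,221.9464; D_Mac = 3.53913 yrs; D_mod = 3.40628 yrs.
DV01 ≈ 3.40628 × 1,221.9464 × 0.0001 = 0.416229.

€0.42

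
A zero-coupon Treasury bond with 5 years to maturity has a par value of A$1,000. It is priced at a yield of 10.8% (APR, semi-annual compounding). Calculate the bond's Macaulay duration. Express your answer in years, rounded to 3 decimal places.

5.000 years

A zero-coupon bond has a single cash flow at maturity, so its Macaulay duration equals its maturity: 5 years.
(Equivalently: 10 semi-annual periods ÷ 2 = 5 years.)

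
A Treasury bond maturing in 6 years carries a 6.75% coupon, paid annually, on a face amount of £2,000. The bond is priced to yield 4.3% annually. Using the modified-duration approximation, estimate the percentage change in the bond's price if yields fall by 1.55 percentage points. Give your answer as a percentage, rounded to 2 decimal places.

Periodic yield y = 0.043. Modified duration first:
  t   CF        PV=CF/(1+0.043)^t    t·PV
  1       135.00       129.4343       129.4343
  2       135.00       124.0981       248.1962
  3       135.00       118.9819       356.9457
  4       135.00       114.0766       456.3064
  5       135.00       109.3735       546.8676
  6     2,135.00     1,658.4105     9,950.4628
  Σ                  2,254.3749    11,688.2130
P = 2,254.3749; D_Mac = 5.18468 yrs; D_mod = 5.18468/(1+0.043) = 4.97093 yrs.
ΔP/P ≈ -D_mod · Δy = -4.97093 × (-0.0155) = +0.077049 = +7.7049%.

+7.70%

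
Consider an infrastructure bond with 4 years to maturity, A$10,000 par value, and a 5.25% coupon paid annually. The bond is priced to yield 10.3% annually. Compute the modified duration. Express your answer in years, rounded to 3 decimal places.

Periodic yield y = 0.103. First find Macaulay duration:
  t   CF        PV=CF/(1+0.103)^t    t·PV
  1       525.00       475.9746       475.9746
  2       525.00       431.5273       863.0546
  3       525.00       391.2306     1,173.6917
  4    10,525.00     7,110.8260    28,443.3042
  Σ                  8,409.5585    30,956.0251
P = 8,409.5585; Macaulay duration = 30,956.0251 / 8,409.5585 = 3.68105 years.
Modified duration = D_Mac / (1 + y) = 3.68105 / 1.103 = 3.33731 years.

3.337 years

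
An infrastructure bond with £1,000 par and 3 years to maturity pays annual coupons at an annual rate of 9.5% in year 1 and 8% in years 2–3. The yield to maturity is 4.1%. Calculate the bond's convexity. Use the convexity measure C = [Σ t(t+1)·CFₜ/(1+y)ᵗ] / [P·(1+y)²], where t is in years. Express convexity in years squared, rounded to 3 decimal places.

9.959

With y = 0.041:
  t   CF        PV=CF/(1+0.041)^t    t·PV        t(t+1)·PV
  1        95.00        91.2584        91.2584         182.5168
  2        80.00        73.8225       147.6449         442.9348
  3     1,080.00       957.3518     2,872.0555      11,488.2218
  Σ                  1,122.4327     3,110.9588      12,113.6734
P = 1,122.4327.
Convexity = Σ t(t+1)·PV / [P·(1+y)²] = 12,113.6734 / (1,122.4327 × 1.083681) = 9.95896.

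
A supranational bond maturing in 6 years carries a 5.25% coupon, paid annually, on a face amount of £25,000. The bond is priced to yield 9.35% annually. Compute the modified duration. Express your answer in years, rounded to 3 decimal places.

4.768 years

Periodic yield y = 0.0935. First find Macaulay duration:
  t   CF        PV=CF/(1+0.0935)^t    t·PV
  1     1,312.50     1,200.2743     1,200.2743
  2     1,312.50     1,097.6446     2,195.2892
  3     1,312.50     1,003.7902     3,011.3706
  4     1,312.50       917.9609     3,671.8434
  5     1,312.50       839.4704     4,197.3519
  6    26,312.50    15,390.3816    92,342.2898
  Σ                 20,449.5220   106,618.4192
P = 20,449.5220; Macaulay duration = 106,618.4192 / 20,449.5220 = 5.21374 years.
Modified duration = D_Mac / (1 + y) = 5.21374 / 1.0935 = 4.76793 years.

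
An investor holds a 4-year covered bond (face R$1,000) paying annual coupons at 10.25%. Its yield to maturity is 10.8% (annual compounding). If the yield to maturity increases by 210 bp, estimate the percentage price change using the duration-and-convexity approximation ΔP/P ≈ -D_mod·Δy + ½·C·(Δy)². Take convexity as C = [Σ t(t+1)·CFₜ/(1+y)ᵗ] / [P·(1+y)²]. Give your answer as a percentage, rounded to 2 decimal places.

-6.28%

With y = 0.108:
  t   CF        PV=CF/(1+0.108)^t    t·PV        t(t+1)·PV
  1       102.50        92.5090        92.5090         185.0181
  2       102.50        83.4919       166.9838         500.9514
  3       102.50        75.3537       226.0611         904.2444
  4     1,102.50       731.5088     2,926.0352      14,630.1761
  Σ                    982.8634     3,411.5891      16,220.3899
P = 982.8634; D_Mac = 3.47107 yrs; D_mod = 3.13274 yrs; C = 13.44276.
Duration effect: -3.13274 × (+0.021) = -0.065787
Convexity effect: 0.5 × 13.44276 × (0.021)² = +0.0029641
ΔP/P ≈ -0.065787 + 0.0029641 = -0.062823 = -6.2823%.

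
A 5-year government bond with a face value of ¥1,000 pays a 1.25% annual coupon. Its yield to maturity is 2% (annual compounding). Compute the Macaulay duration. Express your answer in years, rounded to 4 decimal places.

4.8754 years

Periodic yield y = 0.02. Discount each cash flow and weight by its year:
  t   CF        PV=CF/(1+0.02)^t    t·PV
  1        12.50        12.2549        12.2549
  2        12.50        12.0146        24.0292
  3        12.50        11.7790        35.3371
  4        12.50        11.5481        46.1923
  5     1,012.50       917.0524     4,585.2622
  Σ                    964.6491     4,703.0757
Price P = Σ PV = 964.6491.
Macaulay duration = Σ(t·PV) / P = 4,703.0757 / 964.6491 = 4.87543 years.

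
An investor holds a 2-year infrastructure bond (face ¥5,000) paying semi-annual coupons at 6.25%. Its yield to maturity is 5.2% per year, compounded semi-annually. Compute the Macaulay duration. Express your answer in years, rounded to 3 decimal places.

Periodic yield y = 0.026. Discount each cash flow and weight by its period:
  t   CF        PV=CF/(1+0.026)^t    t·PV
  1       156.25       152.2904       152.2904
  2       156.25       148.4312       296.8625
  3       156.25       144.6698       434.0095
  4     5,156.25     4,653.1229    18,612.4916
  Σ                  5,098.5144    19,495.6540
Price P = Σ PV = 5,098.5144.
Macaulay duration = Σ(t·PV) / P = 19,495.6540 / 5,098.5144 = 3.82379 half-year periods.
In years: 3.82379 / 2 = 1.91190 years.

1.912 years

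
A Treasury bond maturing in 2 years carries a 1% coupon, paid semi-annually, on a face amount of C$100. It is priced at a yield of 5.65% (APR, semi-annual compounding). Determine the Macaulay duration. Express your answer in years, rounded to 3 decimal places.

1.984 years

Periodic yield y = 0.02825. Discount each cash flow and weight by its period:
  t   CF        PV=CF/(1+0.02825)^t    t·PV
  1         0.50         0.4863         0.4863
  2         0.50         0.4729         0.9458
  3         0.50         0.4599         1.3797
  4       100.50        89.9024       359.6095
  Σ                     91.3215       362.4213
Price P = Σ PV = 91.3215.
Macaulay duration = Σ(t·PV) / P = 362.4213 / 91.3215 = 3.96863 half-year periods.
In years: 3.96863 / 2 = 1.98432 years.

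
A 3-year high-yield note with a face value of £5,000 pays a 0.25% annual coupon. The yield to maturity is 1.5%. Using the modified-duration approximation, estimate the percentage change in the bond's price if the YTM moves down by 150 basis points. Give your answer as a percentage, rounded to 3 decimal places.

+4.422%

Periodic yield y = 0.015. Modified duration first:
  t   CF        PV=CF/(1+0.015)^t    t·PV
  1        12.50        12.3153        12.3153
  2        12.50        12.1333        24.2665
  3     5,012.50     4,793.5389    14,380.6168
  Σ                  4,817.9875    14,417.1986
P = 4,817.9875; D_Mac = 2.99237 yrs; D_mod = 2.99237/(1+0.015) = 2.94815 yrs.
ΔP/P ≈ -D_mod · Δy = -2.94815 × (-0.015) = +0.044222 = +4.4222%.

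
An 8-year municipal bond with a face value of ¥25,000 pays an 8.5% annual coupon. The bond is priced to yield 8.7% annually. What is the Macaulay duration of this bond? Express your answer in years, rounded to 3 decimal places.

6.107 years

Periodic yield y = 0.087. Discount each cash flow and weight by its year:
  t   CF        PV=CF/(1+0.087)^t    t·PV
  1     2,125.00     1,954.9218     1,954.9218
  2     2,125.00     1,798.4561     3,596.9122
  3     2,125.00     1,654.5135     4,963.5404
  4     2,125.00     1,522.0915     6,088.3660
  5     2,125.00     1,400.2682     7,001.3408
  6     2,125.00     1,288.1952     7,729.1711
  7     2,125.00     1,185.0922     8,295.6451
  8    27,125.00    13,916.6080   111,332.8640
  Σ                 24,720.1464   150,962.7613
Price P = Σ PV = 24,720.1464.
Macaulay duration = Σ(t·PV) / P = 150,962.7613 / 24,720.1464 = 6.10687 years.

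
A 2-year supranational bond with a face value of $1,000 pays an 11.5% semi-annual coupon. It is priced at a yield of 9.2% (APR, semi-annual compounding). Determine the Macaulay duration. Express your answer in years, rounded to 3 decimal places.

1.846 years

Periodic yield y = 0.046. Discount each cash flow and weight by its period:
  t   CF        PV=CF/(1+0.046)^t    t·PV
  1        57.50        54.9713        54.9713
  2        57.50        52.5538       105.1077
  3        57.50        50.2427       150.7280
  4     1,057.50       883.3924     3,533.5694
  Σ                  1,041.1602     3,844.3765
Price P = Σ PV = 1,041.1602.
Macaulay duration = Σ(t·PV) / P = 3,844.3765 / 1,041.1602 = 3.69240 half-year periods.
In years: 3.69240 / 2 = 1.84620 years.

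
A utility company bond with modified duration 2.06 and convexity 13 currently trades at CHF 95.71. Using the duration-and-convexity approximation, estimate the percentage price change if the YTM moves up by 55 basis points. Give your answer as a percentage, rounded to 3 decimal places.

-1.113%

Duration effect: -D_mod·Δy = -2.06 × (+0.0055) = -0.011330
Convexity effect: ½·C·(Δy)² = 0.5 × 13 × (0.0055)² = +0.000196625
ΔP/P ≈ -0.011330 + 0.000196625 = -0.011133375
= -1.1133375%.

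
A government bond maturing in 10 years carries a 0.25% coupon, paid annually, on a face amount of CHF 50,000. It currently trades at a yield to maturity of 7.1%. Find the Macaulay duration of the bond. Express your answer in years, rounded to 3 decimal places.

Periodic yield y = 0.071. Discount each cash flow and weight by its year:
  t   CF        PV=CF/(1+0.071)^t    t·PV
  1       125.00       116.7134       116.7134
  2       125.00       108.9761       217.9521
  3       125.00       101.7517       305.2550
  4       125.00        95.0062       380.0250
  5       125.00        88.7080       443.5399
  6       125.00        82.8272       496.9634
  7       125.00        77.3364       541.3545
  8       125.00        72.2095       577.6759
  9       125.00        67.4225       606.8024
  10   50,125.00    25,244.0875   252,440.8753
  Σ                 26,055.0384   256,127.1568
Price P = Σ PV = 26,055.0384.
Macaulay duration = Σ(t·PV) / P = 256,127.1568 / 26,055.0384 = 9.83024 years.

9.830 years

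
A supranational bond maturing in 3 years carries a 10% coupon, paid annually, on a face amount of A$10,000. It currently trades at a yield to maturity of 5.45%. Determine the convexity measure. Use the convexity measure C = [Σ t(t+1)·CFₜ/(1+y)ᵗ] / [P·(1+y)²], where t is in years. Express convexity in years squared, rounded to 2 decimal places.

9.60

With y = 0.0545:
  t   CF        PV=CF/(1+0.0545)^t    t·PV        t(t+1)·PV
  1     1,000.00       948.3167       948.3167       1,896.6335
  2     1,000.00       899.3046     1,798.6093       5,395.8278
  3    11,000.00     9,381.0820    28,143.2461     112,572.9842
  Σ                 11,228.7034    30,890.1721     119,865.4455
P = 11,228.7034.
Convexity = Σ t(t+1)·PV / [P·(1+y)²] = 119,865.4455 / (11,228.7034 × 1.111970) = 9.60000.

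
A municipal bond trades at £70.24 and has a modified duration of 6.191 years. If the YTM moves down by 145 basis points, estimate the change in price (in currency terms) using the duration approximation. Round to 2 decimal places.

Duration approximation: ΔP/P ≈ -D_mod · Δy = -6.191 × (-0.0145) = +0.0897695.
ΔP ≈ 70.24 × (+0.0897695) = +6.30540968.

+£6.31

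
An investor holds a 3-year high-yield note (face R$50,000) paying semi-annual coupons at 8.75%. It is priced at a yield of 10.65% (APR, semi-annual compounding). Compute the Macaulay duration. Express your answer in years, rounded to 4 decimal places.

2.6941 years

Periodic yield y = 0.05325. Discount each cash flow and weight by its period:
  t   CF        PV=CF/(1+0.05325)^t    t·PV
  1     2,187.50     2,076.9048     2,076.9048
  2     2,187.50     1,971.9011     3,943.8022
  3     2,187.50     1,872.2061     5,616.6183
  4     2,187.50     1,777.5515     7,110.2060
  5     2,187.50     1,687.6824     8,438.4120
  6    52,187.50    38,227.6575   229,365.9449
  Σ                 47,613.9034   256,551.8882
Price P = Σ PV = 47,613.9034.
Macaulay duration = Σ(t·PV) / P = 256,551.8882 / 47,613.9034 = 5.38817 half-year periods.
In years: 5.38817 / 2 = 2.69409 years.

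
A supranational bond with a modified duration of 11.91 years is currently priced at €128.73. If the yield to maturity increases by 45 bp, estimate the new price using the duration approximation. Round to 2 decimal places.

Duration approximation: ΔP/P ≈ -D_mod · Δy = -11.91 × (+0.0045) = -0.053595.
New price ≈ 128.73 × (1 - 0.053595) = 121.83071565.

€121.83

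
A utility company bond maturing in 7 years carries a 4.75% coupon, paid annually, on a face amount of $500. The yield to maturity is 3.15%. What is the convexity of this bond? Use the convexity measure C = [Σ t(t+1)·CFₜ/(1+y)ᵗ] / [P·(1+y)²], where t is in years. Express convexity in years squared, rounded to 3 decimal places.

With y = 0.0315:
  t   CF        PV=CF/(1+0.0315)^t    t·PV        t(t+1)·PV
  1        23.75        23.0247        23.0247          46.0494
  2        23.75        22.3216        44.6432         133.9295
  3        23.75        21.6399        64.9198         259.6792
  4        23.75        20.9791        83.9164         419.5818
  5        23.75        20.3384       101.6922         610.1529
  6        23.75        19.7173       118.3040         828.1281
  7       523.75       421.5406     2,950.7842      23,606.2736
  Σ                    549.5617     3,387.2844      25,903.7947
P = 549.5617.
Convexity = Σ t(t+1)·PV / [P·(1+y)²] = 25,903.7947 / (549.5617 × 1.063992) = 44.30048.

44.300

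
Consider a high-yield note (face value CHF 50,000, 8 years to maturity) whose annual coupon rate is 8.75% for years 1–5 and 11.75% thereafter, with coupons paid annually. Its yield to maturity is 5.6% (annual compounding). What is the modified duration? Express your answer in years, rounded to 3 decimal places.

5.958 years

Periodic yield y = 0.056. First find Macaulay duration:
  t   CF        PV=CF/(1+0.056)^t    t·PV
  1     4,375.00     4,142.9924     4,142.9924
  2     4,375.00     3,923.2883     7,846.5766
  3     4,375.00     3,715.2351    11,145.7053
  4     4,375.00     3,518.2151    14,072.8603
  5     4,375.00     3,331.6431    16,658.2153
  6     5,875.00     4,236.6673    25,420.0039
  7     5,875.00     4,011.9956    28,083.9689
  8    55,875.00    36,133.1805   289,065.4440
  Σ                 63,013.2173   396,435.7667
P = 63,013.2173; Macaulay duration = 396,435.7667 / 63,013.2173 = 6.29131 years.
Modified duration = D_Mac / (1 + y) = 6.29131 / 1.056 = 5.95768 years.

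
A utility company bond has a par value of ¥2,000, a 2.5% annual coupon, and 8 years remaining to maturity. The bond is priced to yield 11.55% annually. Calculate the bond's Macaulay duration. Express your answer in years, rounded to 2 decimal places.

7.06 years

Periodic yield y = 0.1155. Discount each cash flow and weight by its year:
  t   CF        PV=CF/(1+0.1155)^t    t·PV
  1        50.00        44.8229        44.8229
  2        50.00        40.1819        80.3639
  3        50.00        36.0215       108.0644
  4        50.00        32.2918       129.1670
  5        50.00        28.9482       144.7412
  6        50.00        25.9509       155.7054
  7        50.00        23.2639       162.8475
  8     2,050.00       855.0613     6,840.4906
  Σ                  1,086.5425     7,666.2029
Price P = Σ PV = 1,086.5425.
Macaulay duration = Σ(t·PV) / P = 7,666.2029 / 1,086.5425 = 7.05559 years.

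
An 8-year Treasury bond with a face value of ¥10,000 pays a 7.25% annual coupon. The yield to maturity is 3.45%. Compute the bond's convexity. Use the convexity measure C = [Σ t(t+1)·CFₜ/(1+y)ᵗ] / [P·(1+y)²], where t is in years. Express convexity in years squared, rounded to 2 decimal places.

51.09

With y = 0.0345:
  t   CF        PV=CF/(1+0.0345)^t    t·PV        t(t+1)·PV
  1       725.00       700.8217       700.8217       1,401.6433
  2       725.00       677.4496     1,354.8993       4,064.6978
  3       725.00       654.8571     1,964.5712       7,858.2849
  4       725.00       633.0180     2,532.0718      12,660.3590
  5       725.00       611.9072     3,059.5358      18,357.2147
  6       725.00       591.5004     3,549.0024      24,843.0165
  7       725.00       571.7742     4,002.4193      32,019.3542
  8    10,725.00     8,176.2345    65,409.8763     588,688.8867
  Σ                 12,617.5626    82,573.1977     689,893.4571
P = 12,617.5626.
Convexity = Σ t(t+1)·PV / [P·(1+y)²] = 689,893.4571 / (12,617.5626 × 1.070190) = 51.09114.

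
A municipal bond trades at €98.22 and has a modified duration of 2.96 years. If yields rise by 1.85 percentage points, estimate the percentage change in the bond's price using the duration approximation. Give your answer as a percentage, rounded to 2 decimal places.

-5.48%

Duration approximation: ΔP/P ≈ -D_mod · Δy = -2.96 × (+0.0185) = -0.054760.
As a percentage: -5.4760%.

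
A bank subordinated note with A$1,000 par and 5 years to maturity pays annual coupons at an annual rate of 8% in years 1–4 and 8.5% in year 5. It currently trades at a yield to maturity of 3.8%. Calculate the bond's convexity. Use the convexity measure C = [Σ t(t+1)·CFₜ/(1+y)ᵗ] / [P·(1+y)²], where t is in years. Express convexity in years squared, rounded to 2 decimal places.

With y = 0.038:
  t   CF        PV=CF/(1+0.038)^t    t·PV        t(t+1)·PV
  1        80.00        77.0713        77.0713         154.1426
  2        80.00        74.2498       148.4996         445.4988
  3        80.00        71.5316       214.5948         858.3792
  4        80.00        68.9129       275.6516       1,378.2581
  5     1,085.00       900.4155     4,502.0776      27,012.4655
  Σ                  1,192.1811     5,217.8949      29,848.7442
P = 1,192.1811.
Convexity = Σ t(t+1)·PV / [P·(1+y)²] = 29,848.7442 / (1,192.1811 × 1.077444) = 23.23748.

23.24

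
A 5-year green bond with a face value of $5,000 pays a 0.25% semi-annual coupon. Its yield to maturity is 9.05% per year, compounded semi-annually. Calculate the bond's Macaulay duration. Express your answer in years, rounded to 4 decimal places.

Periodic yield y = 0.04525. Discount each cash flow and weight by its period:
  t   CF        PV=CF/(1+0.04525)^t    t·PV
  1         6.25         5.9794         5.9794
  2         6.25         5.7206        11.4411
  3         6.25         5.4729        16.4188
  4         6.25         5.2360        20.9440
  5         6.25         5.0093        25.0466
  6         6.25         4.7925        28.7548
  7         6.25         4.5850        32.0950
  8         6.25         4.3865        35.0920
  9         6.25         4.1966        37.7695
  10    5,006.25     3,215.9610    32,159.6098
  Σ                  3,261.3398    32,373.1511
Price P = Σ PV = 3,261.3398.
Macaulay duration = Σ(t·PV) / P = 32,373.1511 / 3,261.3398 = 9.92633 half-year periods.
In years: 9.92633 / 2 = 4.96317 years.

4.9632 years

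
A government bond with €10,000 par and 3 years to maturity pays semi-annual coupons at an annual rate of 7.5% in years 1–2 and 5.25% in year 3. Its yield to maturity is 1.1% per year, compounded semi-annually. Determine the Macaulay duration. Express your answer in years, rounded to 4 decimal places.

2.7667 years

Periodic yield y = 0.0055. Discount each cash flow and weight by its period:
  t   CF        PV=CF/(1+0.0055)^t    t·PV
  1       375.00       372.9488       372.9488
  2       375.00       370.9088       741.8176
  3       375.00       368.8799     1,106.6398
  4       375.00       366.8622     1,467.4488
  5       262.50       255.3988     1,276.9942
  6    10,262.50     9,930.2623    59,581.5738
  Σ                 11,665.2609    64,547.4231
Price P = Σ PV = 11,665.2609.
Macaulay duration = Σ(t·PV) / P = 64,547.4231 / 11,665.2609 = 5.53330 half-year periods.
In years: 5.53330 / 2 = 2.76665 years.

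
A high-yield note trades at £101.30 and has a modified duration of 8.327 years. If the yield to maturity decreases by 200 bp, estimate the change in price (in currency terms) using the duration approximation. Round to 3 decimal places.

Duration approximation: ΔP/P ≈ -D_mod · Δy = -8.327 × (-0.02) = +0.166540.
ΔP ≈ 101.30 × (+0.166540) = +16.870502.

+£16.871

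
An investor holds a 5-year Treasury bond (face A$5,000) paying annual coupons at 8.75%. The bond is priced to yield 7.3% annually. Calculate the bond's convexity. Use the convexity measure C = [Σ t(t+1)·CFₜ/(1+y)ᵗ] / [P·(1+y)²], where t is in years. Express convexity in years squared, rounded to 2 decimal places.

With y = 0.073:
  t   CF        PV=CF/(1+0.073)^t    t·PV        t(t+1)·PV
  1       437.50       407.7353       407.7353         815.4706
  2       437.50       379.9956       759.9913       2,279.9738
  3       437.50       354.1432     1,062.4296       4,249.7182
  4       437.50       330.0496     1,320.1983       6,600.9914
  5     5,437.50     3,822.9680    19,114.8399     114,689.0393
  Σ                  5,294.8917    22,665.1943     128,635.1934
P = 5,294.8917.
Convexity = Σ t(t+1)·PV / [P·(1+y)²] = 128,635.1934 / (5,294.8917 × 1.151329) = 21.10101.

21.10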